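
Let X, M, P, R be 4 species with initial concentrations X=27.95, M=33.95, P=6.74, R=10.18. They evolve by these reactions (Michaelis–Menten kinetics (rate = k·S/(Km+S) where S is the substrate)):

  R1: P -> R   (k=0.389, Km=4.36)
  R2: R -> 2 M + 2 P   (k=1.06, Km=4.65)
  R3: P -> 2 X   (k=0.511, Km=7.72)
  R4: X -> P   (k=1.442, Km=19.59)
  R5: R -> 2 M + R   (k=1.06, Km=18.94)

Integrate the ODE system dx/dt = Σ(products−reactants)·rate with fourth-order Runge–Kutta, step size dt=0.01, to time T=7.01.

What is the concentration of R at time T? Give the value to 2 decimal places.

RK4 with dt=0.01: 701 steps to T=7.01. Trajectory (selected grid times):
t=0.00: X=27.95 M=33.95 P=6.74 R=10.18
t=0.78: X=27.68 M=35.65 P=8.14 R=9.81
t=1.56: X=27.45 M=37.32 P=9.50 R=9.45
t=2.34: X=27.25 M=38.97 P=10.82 R=9.11
t=3.12: X=27.07 M=40.59 P=12.10 R=8.79
t=3.89: X=26.92 M=42.16 P=13.34 R=8.48
t=4.67: X=26.78 M=43.72 P=14.56 R=8.18
t=5.45: X=26.66 M=45.26 P=15.76 R=7.89
t=6.23: X=26.55 M=46.78 P=16.93 R=7.62
t=7.01: X=26.46 M=48.27 P=18.08 R=7.35
Read off R at T=7.01: 7.35

R at T = 7.35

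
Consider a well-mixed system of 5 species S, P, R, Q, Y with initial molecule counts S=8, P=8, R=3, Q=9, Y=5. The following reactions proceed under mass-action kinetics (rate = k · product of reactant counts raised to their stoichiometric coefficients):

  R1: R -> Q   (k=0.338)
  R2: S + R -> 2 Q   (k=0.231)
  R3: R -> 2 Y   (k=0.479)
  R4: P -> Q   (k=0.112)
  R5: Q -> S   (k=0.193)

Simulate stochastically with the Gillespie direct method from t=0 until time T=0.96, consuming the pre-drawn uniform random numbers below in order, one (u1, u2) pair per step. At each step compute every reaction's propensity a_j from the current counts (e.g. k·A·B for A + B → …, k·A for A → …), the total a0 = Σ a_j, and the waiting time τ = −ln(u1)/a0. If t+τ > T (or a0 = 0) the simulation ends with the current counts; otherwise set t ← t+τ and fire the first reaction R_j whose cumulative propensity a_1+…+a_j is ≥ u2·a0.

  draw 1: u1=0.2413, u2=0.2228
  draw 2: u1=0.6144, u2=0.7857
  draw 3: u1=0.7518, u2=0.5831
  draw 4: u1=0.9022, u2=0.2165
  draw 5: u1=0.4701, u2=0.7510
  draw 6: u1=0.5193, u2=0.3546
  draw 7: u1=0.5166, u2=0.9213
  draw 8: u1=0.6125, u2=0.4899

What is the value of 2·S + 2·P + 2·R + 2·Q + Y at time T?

Check how each reaction changes W = 2·S + 2·P + 2·R + 2·Q + Y (weight of products minus weight of reactants):
R1: R -> Q: (2·1) − (2·1) = 2 − 2 = 0
R2: S + R -> 2 Q: (2·2) − (2·1 + 2·1) = 4 − 4 = 0
R3: R -> 2 Y: (1·2) − (2·1) = 2 − 2 = 0
R4: P -> Q: (2·1) − (2·1) = 2 − 2 = 0
R5: Q -> S: (2·1) − (2·1) = 2 − 2 = 0
Every reaction leaves W unchanged, so W is conserved and no simulation is needed: W(T) = W(0) = 2·8 + 2·8 + 2·3 + 2·9 + 5 = 61

Value at T = 61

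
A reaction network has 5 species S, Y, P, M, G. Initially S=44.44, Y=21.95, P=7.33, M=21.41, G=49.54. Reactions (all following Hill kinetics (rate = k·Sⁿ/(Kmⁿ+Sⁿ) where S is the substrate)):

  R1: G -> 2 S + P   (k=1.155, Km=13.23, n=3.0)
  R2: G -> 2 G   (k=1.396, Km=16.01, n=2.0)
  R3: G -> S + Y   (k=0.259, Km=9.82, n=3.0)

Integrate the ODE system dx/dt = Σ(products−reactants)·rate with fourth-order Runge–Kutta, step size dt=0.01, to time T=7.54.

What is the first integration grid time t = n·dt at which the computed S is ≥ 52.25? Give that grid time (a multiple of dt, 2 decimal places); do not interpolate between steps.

Threshold first reached at t = 3.10

RK4 with dt=0.01: 754 steps to T=7.54. Trajectory (selected grid times):
t=0.00: S=44.44 Y=21.95 P=7.33 M=21.41 G=49.54
t=0.84: S=46.56 Y=22.17 P=8.28 M=21.41 G=49.43
t=1.68: S=48.68 Y=22.38 P=9.23 M=21.41 G=49.33
t=2.51: S=50.77 Y=22.60 P=10.17 M=21.41 G=49.22
t=3.09: S=52.24 Y=22.74 P=10.83 M=21.41 G=49.15
t=3.10: S=52.26 Y=22.75 P=10.84 M=21.41 G=49.15
t=3.35: S=52.89 Y=22.81 P=11.13 M=21.41 G=49.11
t=4.19: S=55.01 Y=23.03 P=12.08 M=21.41 G=49.01
t=5.03: S=57.13 Y=23.24 P=13.03 M=21.41 G=48.90
t=5.86: S=59.22 Y=23.46 P=13.97 M=21.41 G=48.79
t=6.70: S=61.34 Y=23.67 P=14.92 M=21.41 G=48.68
t=7.54: S=63.46 Y=23.89 P=15.87 M=21.41 G=48.57
S(3.09)=52.237 < 52.25 but S(3.10)=52.262 ≥ 52.25, so the first grid time is t=3.10.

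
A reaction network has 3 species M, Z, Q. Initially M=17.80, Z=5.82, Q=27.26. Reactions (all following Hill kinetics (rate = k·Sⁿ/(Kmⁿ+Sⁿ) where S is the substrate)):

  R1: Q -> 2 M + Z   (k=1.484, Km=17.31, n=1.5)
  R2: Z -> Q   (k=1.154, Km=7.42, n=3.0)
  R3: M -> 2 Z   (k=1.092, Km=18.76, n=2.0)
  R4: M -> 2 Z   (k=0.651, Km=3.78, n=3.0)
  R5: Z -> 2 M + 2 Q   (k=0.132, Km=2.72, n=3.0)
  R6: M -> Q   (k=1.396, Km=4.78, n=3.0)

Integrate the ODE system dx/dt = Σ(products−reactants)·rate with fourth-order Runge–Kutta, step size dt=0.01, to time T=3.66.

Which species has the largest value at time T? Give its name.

Dominant species at T: Q

RK4 with dt=0.01: 366 steps to T=3.66. Trajectory (selected grid times):
t=0.00: M=17.80 Z=5.82 Q=27.26
t=0.41: M=17.67 Z=6.94 Q=27.70
t=0.81: M=17.56 Z=7.98 Q=28.18
t=1.22: M=17.46 Z=9.01 Q=28.72
t=1.63: M=17.37 Z=9.99 Q=29.29
t=2.03: M=17.28 Z=10.93 Q=29.87
t=2.44: M=17.21 Z=11.87 Q=30.48
t=2.85: M=17.14 Z=12.79 Q=31.11
t=3.25: M=17.09 Z=13.68 Q=31.73
t=3.66: M=17.04 Z=14.58 Q=32.38
At T=3.66: M=17.04 Z=14.58 Q=32.38; the largest is Q.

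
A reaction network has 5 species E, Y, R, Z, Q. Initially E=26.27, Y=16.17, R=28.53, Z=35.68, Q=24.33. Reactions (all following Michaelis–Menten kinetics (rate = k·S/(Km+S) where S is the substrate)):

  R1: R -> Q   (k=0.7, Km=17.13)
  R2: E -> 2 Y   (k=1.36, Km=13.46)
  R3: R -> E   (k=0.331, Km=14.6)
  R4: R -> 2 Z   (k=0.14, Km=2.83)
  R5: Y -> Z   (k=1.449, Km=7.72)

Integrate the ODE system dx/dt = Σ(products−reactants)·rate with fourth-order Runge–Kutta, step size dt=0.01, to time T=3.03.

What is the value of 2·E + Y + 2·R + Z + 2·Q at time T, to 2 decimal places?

Value at T = 210.11

Check how each reaction changes W = 2·E + Y + 2·R + Z + 2·Q (weight of products minus weight of reactants):
R1: R -> Q: (2·1) − (2·1) = 2 − 2 = 0
R2: E -> 2 Y: (1·2) − (2·1) = 2 − 2 = 0
R3: R -> E: (2·1) − (2·1) = 2 − 2 = 0
R4: R -> 2 Z: (1·2) − (2·1) = 2 − 2 = 0
R5: Y -> Z: (1·1) − (1·1) = 1 − 1 = 0
Every reaction leaves W unchanged, so W is conserved and no simulation is needed: W(T) = W(0) = 2·26.27 + 16.17 + 2·28.53 + 35.68 + 2·24.33 = 210.11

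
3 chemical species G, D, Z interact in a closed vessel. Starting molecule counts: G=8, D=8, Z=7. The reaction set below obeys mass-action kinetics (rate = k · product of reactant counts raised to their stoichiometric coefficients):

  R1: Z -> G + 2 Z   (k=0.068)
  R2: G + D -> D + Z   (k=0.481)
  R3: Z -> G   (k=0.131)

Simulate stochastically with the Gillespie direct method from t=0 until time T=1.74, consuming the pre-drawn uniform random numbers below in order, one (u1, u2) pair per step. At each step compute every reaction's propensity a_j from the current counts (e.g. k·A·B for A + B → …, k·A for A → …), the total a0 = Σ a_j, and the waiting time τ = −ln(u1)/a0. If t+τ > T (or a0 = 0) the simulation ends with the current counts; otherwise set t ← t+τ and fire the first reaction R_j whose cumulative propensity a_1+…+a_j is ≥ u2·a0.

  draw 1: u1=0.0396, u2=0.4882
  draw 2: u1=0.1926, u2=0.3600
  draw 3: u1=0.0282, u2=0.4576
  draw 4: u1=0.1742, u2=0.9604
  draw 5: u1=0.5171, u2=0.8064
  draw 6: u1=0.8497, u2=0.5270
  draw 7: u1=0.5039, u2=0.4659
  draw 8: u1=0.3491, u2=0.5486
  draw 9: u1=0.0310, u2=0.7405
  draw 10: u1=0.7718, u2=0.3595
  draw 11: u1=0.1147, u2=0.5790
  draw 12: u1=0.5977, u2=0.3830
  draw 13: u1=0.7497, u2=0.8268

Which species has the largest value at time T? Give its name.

t=0.000: G=8 D=8 Z=7
Draw 1: a1=0.476, a2=30.784, a3=0.917, a0=32.177; τ=−ln(0.0396)/32.177=0.100 → t=0.100; u2·a0=0.4882·32.177=15.709; a1=0.476 < 15.709 ≤ a1+a2=31.260 → R2 fires; G=7 D=8 Z=8
Draw 2: a1=0.544, a2=26.936, a3=1.048, a0=28.528; τ=−ln(0.1926)/28.528=0.058 → t=0.158; u2·a0=0.3600·28.528=10.270; a1=0.544 < 10.270 ≤ a1+a2=27.480 → R2 fires; G=6 D=8 Z=9
Draw 3: a1=0.612, a2=23.088, a3=1.179, a0=24.879; τ=−ln(0.0282)/24.879=0.143 → t=0.302; u2·a0=0.4576·24.879=11.385; a1=0.612 < 11.385 ≤ a1+a2=23.700 → R2 fires; G=5 D=8 Z=10
Draw 4: a1=0.680, a2=19.240, a3=1.310, a0=21.230; τ=−ln(0.1742)/21.230=0.082 → t=0.384; u2·a0=0.9604·21.230=20.389; a1+a2=19.920 < 20.389 ≤ a1+…+a3=21.230 → R3 fires; G=6 D=8 Z=9
Draw 5: a1=0.612, a2=23.088, a3=1.179, a0=24.879; τ=−ln(0.5171)/24.879=0.027 → t=0.410; u2·a0=0.8064·24.879=20.062; a1=0.612 < 20.062 ≤ a1+a2=23.700 → R2 fires; G=5 D=8 Z=10
Draw 6: a1=0.680, a2=19.240, a3=1.310, a0=21.230; τ=−ln(0.8497)/21.230=0.008 → t=0.418; u2·a0=0.5270·21.230=11.188; a1=0.680 < 11.188 ≤ a1+a2=19.920 → R2 fires; G=4 D=8 Z=11
Draw 7: a1=0.748, a2=15.392, a3=1.441, a0=17.581; τ=−ln(0.5039)/17.581=0.039 → t=0.457; u2·a0=0.4659·17.581=8.191; a1=0.748 < 8.191 ≤ a1+a2=16.140 → R2 fires; G=3 D=8 Z=12
Draw 8: a1=0.816, a2=11.544, a3=1.572, a0=13.932; τ=−ln(0.3491)/13.932=0.076 → t=0.533; u2·a0=0.5486·13.932=7.643; a1=0.816 < 7.643 ≤ a1+a2=12.360 → R2 fires; G=2 D=8 Z=13
Draw 9: a1=0.884, a2=7.696, a3=1.703, a0=10.283; τ=−ln(0.0310)/10.283=0.338 → t=0.870; u2·a0=0.7405·10.283=7.615; a1=0.884 < 7.615 ≤ a1+a2=8.580 → R2 fires; G=1 D=8 Z=14
Draw 10: a1=0.952, a2=3.848, a3=1.834, a0=6.634; τ=−ln(0.7718)/6.634=0.039 → t=0.909; u2·a0=0.3595·6.634=2.385; a1=0.952 < 2.385 ≤ a1+a2=4.800 → R2 fires; G=0 D=8 Z=15
Draw 11: a1=1.020, a2=0.000, a3=1.965, a0=2.985; τ=−ln(0.1147)/2.985=0.725 → t=1.635; u2·a0=0.5790·2.985=1.728; a1+a2=1.020 < 1.728 ≤ a1+…+a3=2.985 → R3 fires; G=1 D=8 Z=14
Draw 12: a1=0.952, a2=3.848, a3=1.834, a0=6.634; τ=−ln(0.5977)/6.634=0.078 → t=1.712; u2·a0=0.3830·6.634=2.541; a1=0.952 < 2.541 ≤ a1+a2=4.800 → R2 fires; G=0 D=8 Z=15
Draw 13: a1=1.020, a2=0.000, a3=1.965, a0=2.985; τ=−ln(0.7497)/2.985=0.097 → t=1.809 > T=1.74: stop.
At T=1.74: G=0 D=8 Z=15; the largest is Z.

Dominant species at T: Z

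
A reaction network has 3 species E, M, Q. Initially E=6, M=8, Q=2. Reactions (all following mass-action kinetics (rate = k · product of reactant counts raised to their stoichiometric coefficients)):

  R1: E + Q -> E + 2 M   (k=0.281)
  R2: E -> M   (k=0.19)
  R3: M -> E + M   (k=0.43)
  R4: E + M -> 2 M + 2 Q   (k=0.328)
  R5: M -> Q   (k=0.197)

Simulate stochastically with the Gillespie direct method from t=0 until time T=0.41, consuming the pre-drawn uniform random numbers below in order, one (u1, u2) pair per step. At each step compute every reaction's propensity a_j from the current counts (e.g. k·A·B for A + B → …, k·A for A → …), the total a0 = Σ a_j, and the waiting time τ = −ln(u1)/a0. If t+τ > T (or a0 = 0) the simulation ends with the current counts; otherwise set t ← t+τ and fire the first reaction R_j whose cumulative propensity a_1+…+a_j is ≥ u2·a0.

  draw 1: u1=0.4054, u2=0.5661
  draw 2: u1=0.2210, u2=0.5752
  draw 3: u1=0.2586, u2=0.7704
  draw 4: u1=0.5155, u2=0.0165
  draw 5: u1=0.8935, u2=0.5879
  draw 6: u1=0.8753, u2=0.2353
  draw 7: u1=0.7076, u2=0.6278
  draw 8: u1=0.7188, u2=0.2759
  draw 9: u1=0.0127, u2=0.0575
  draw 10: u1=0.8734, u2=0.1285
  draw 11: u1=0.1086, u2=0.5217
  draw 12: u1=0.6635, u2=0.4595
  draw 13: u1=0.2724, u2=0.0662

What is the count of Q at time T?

t=0.000: E=6 M=8 Q=2
Draw 1: a1=3.372, a2=1.140, a3=3.440, a4=15.744, a5=1.576, a0=25.272; τ=−ln(0.4054)/25.272=0.036 → t=0.036; u2·a0=0.5661·25.272=14.306; a1+…+a3=7.952 < 14.306 ≤ a1+…+a4=23.696 → R4 fires; E=5 M=9 Q=4
Draw 2: a1=5.620, a2=0.950, a3=3.870, a4=14.760, a5=1.773, a0=26.973; τ=−ln(0.2210)/26.973=0.056 → t=0.092; u2·a0=0.5752·26.973=15.515; a1+…+a3=10.440 < 15.515 ≤ a1+…+a4=25.200 → R4 fires; E=4 M=10 Q=6
Draw 3: a1=6.744, a2=0.760, a3=4.300, a4=13.120, a5=1.970, a0=26.894; τ=−ln(0.2586)/26.894=0.050 → t=0.142; u2·a0=0.7704·26.894=20.719; a1+…+a3=11.804 < 20.719 ≤ a1+…+a4=24.924 → R4 fires; E=3 M=11 Q=8
Draw 4: a1=6.744, a2=0.570, a3=4.730, a4=10.824, a5=2.167, a0=25.035; τ=−ln(0.5155)/25.035=0.026 → t=0.168; u2·a0=0.0165·25.035=0.413 ≤ a1=6.744 → R1 fires; E=3 M=13 Q=7
Draw 5: a1=5.901, a2=0.570, a3=5.590, a4=12.792, a5=2.561, a0=27.414; τ=−ln(0.8935)/27.414=0.004 → t=0.173; u2·a0=0.5879·27.414=16.117; a1+…+a3=12.061 < 16.117 ≤ a1+…+a4=24.853 → R4 fires; E=2 M=14 Q=9
Draw 6: a1=5.058, a2=0.380, a3=6.020, a4=9.184, a5=2.758, a0=23.400; τ=−ln(0.8753)/23.400=0.006 → t=0.178; u2·a0=0.2353·23.400=5.506; a1+a2=5.438 < 5.506 ≤ a1+…+a3=11.458 → R3 fires; E=3 M=14 Q=9
Draw 7: a1=7.587, a2=0.570, a3=6.020, a4=13.776, a5=2.758, a0=30.711; τ=−ln(0.7076)/30.711=0.011 → t=0.190; u2·a0=0.6278·30.711=19.280; a1+…+a3=14.177 < 19.280 ≤ a1+…+a4=27.953 → R4 fires; E=2 M=15 Q=11
Draw 8: a1=6.182, a2=0.380, a3=6.450, a4=9.840, a5=2.955, a0=25.807; τ=−ln(0.7188)/25.807=0.013 → t=0.202; u2·a0=0.2759·25.807=7.120; a1+a2=6.562 < 7.120 ≤ a1+…+a3=13.012 → R3 fires; E=3 M=15 Q=11
Draw 9: a1=9.273, a2=0.570, a3=6.450, a4=14.760, a5=2.955, a0=34.008; τ=−ln(0.0127)/34.008=0.128 → t=0.331; u2·a0=0.0575·34.008=1.955 ≤ a1=9.273 → R1 fires; E=3 M=17 Q=10
Draw 10: a1=8.430, a2=0.570, a3=7.310, a4=16.728, a5=3.349, a0=36.387; τ=−ln(0.8734)/36.387=0.004 → t=0.334; u2·a0=0.1285·36.387=4.676 ≤ a1=8.430 → R1 fires; E=3 M=19 Q=9
Draw 11: a1=7.587, a2=0.570, a3=8.170, a4=18.696, a5=3.743, a0=38.766; τ=−ln(0.1086)/38.766=0.057 → t=0.392; u2·a0=0.5217·38.766=20.224; a1+…+a3=16.327 < 20.224 ≤ a1+…+a4=35.023 → R4 fires; E=2 M=20 Q=11
Draw 12: a1=6.182, a2=0.380, a3=8.600, a4=13.120, a5=3.940, a0=32.222; τ=−ln(0.6635)/32.222=0.013 → t=0.404; u2·a0=0.4595·32.222=14.806; a1+a2=6.562 < 14.806 ≤ a1+…+a3=15.162 → R3 fires; E=3 M=20 Q=11
Draw 13: a1=9.273, a2=0.570, a3=8.600, a4=19.680, a5=3.940, a0=42.063; τ=−ln(0.2724)/42.063=0.031 → t=0.435 > T=0.41: stop.
Read off Q at T=0.41: 11

Q at T = 11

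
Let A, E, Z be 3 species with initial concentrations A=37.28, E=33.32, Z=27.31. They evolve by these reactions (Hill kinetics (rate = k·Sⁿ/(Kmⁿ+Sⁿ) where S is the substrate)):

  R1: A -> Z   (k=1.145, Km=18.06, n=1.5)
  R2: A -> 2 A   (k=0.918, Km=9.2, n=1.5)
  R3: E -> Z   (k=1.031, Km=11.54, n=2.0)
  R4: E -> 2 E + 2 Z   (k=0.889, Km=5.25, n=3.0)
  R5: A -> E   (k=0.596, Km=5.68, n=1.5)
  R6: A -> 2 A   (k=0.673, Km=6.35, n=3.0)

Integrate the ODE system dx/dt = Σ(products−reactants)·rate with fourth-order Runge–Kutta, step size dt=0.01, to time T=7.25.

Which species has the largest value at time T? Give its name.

RK4 with dt=0.01: 725 steps to T=7.25. Trajectory (selected grid times):
t=0.00: A=37.28 E=33.32 Z=27.31
t=0.81: A=37.34 E=33.75 Z=30.19
t=1.61: A=37.39 E=34.17 Z=33.03
t=2.42: A=37.44 E=34.59 Z=35.91
t=3.22: A=37.50 E=35.00 Z=38.75
t=4.03: A=37.55 E=35.42 Z=41.64
t=4.83: A=37.61 E=35.84 Z=44.49
t=5.64: A=37.66 E=36.25 Z=47.38
t=6.44: A=37.71 E=36.66 Z=50.24
t=7.25: A=37.77 E=37.08 Z=53.13
At T=7.25: A=37.77 E=37.08 Z=53.13; the largest is Z.

Dominant species at T: Z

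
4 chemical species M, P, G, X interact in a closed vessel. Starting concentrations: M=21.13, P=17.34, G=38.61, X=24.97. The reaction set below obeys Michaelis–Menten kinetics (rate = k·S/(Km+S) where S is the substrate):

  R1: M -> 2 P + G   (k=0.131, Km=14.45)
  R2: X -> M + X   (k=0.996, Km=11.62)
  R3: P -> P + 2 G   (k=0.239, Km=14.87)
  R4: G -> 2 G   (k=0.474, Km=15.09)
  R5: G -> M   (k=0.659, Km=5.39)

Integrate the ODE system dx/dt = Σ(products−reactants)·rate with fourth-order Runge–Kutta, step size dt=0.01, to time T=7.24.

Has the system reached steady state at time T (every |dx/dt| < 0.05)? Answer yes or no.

Steady state at T: no

RK4 with dt=0.01: 724 steps to T=7.24. Trajectory (selected grid times):
t=0.00: M=21.13 P=17.34 G=38.61 X=24.97
t=0.80: M=22.07 P=17.47 G=38.69 X=24.97
t=1.61: M=23.03 P=17.59 G=38.77 X=24.97
t=2.41: M=23.97 P=17.72 G=38.85 X=24.97
t=3.22: M=24.92 P=17.86 G=38.94 X=24.97
t=4.02: M=25.86 P=17.99 G=39.02 X=24.97
t=4.83: M=26.81 P=18.13 G=39.11 X=24.97
t=5.63: M=27.75 P=18.27 G=39.20 X=24.97
t=6.44: M=28.70 P=18.41 G=39.29 X=24.97
t=7.24: M=29.64 P=18.55 G=39.39 X=24.97
Rates at T: R1=0.0881, R2=0.6797, R3=0.1326, R4=0.3427, R5=0.5797
dx/dt at T (Σ net stoichiometry × rate): M=+1.1713, P=+0.1761, G=+0.1164, X=+0.0000
Largest |dx/dt| is |+1.1713| (M) ≥ 0.05 → not steady.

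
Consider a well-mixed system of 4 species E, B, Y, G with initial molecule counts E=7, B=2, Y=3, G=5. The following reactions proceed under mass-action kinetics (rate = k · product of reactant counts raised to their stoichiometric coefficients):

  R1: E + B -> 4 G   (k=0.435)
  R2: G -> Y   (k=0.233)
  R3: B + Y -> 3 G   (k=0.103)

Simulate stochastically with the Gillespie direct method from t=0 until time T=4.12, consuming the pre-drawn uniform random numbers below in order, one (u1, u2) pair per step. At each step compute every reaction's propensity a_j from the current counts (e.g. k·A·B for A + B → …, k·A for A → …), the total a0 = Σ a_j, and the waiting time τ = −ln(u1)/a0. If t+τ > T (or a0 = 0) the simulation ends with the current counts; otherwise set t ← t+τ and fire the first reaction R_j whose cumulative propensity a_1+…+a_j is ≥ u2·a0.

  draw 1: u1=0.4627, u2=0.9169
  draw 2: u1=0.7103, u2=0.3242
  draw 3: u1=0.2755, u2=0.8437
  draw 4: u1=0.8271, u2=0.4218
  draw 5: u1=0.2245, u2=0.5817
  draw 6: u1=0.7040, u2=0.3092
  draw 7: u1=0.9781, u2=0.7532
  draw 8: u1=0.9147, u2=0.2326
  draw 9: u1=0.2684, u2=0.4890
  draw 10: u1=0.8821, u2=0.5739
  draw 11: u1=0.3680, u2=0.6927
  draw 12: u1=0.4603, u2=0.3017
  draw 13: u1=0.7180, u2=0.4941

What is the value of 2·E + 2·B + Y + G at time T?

Value at T = 26

Check how each reaction changes W = 2·E + 2·B + Y + G (weight of products minus weight of reactants):
R1: E + B -> 4 G: (1·4) − (2·1 + 2·1) = 4 − 4 = 0
R2: G -> Y: (1·1) − (1·1) = 1 − 1 = 0
R3: B + Y -> 3 G: (1·3) − (2·1 + 1·1) = 3 − 3 = 0
Every reaction leaves W unchanged, so W is conserved and no simulation is needed: W(T) = W(0) = 2·7 + 2·2 + 3 + 5 = 26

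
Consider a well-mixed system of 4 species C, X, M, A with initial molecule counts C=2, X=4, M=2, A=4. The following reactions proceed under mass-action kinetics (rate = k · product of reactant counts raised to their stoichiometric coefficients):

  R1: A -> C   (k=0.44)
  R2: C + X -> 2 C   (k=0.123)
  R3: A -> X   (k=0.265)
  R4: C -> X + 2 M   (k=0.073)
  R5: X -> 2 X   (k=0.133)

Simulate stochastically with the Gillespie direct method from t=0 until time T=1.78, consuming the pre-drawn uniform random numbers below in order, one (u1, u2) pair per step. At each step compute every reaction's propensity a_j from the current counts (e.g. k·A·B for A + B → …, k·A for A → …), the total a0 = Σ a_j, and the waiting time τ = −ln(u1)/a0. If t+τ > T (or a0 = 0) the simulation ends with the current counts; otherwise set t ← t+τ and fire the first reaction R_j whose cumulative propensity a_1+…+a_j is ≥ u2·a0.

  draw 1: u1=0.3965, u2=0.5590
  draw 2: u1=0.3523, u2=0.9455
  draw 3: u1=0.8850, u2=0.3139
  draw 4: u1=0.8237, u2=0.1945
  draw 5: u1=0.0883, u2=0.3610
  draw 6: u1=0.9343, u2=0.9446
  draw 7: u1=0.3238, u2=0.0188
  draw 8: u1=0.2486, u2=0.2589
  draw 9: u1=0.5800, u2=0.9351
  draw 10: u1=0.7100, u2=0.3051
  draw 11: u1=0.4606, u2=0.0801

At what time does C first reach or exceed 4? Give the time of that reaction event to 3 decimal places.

Threshold first reached at t = 0.460

t=0.000: C=2 X=4 M=2 A=4
Draw 1: a1=1.760, a2=0.984, a3=1.060, a4=0.146, a5=0.532, a0=4.482; τ=−ln(0.3965)/4.482=0.206 → t=0.206; u2·a0=0.5590·4.482=2.505; a1=1.760 < 2.505 ≤ a1+a2=2.744 → R2 fires; C=3 X=3 M=2 A=4
Draw 2: a1=1.760, a2=1.107, a3=1.060, a4=0.219, a5=0.399, a0=4.545; τ=−ln(0.3523)/4.545=0.230 → t=0.436; u2·a0=0.9455·4.545=4.297; a1+…+a4=4.146 < 4.297 ≤ a1+…+a5=4.545 → R5 fires; C=3 X=4 M=2 A=4
Draw 3: a1=1.760, a2=1.476, a3=1.060, a4=0.219, a5=0.532, a0=5.047; τ=−ln(0.8850)/5.047=0.024 → t=0.460; u2·a0=0.3139·5.047=1.584 ≤ a1=1.760 → R1 fires; C=4 X=4 M=2 A=3
Draw 4: a1=1.320, a2=1.968, a3=0.795, a4=0.292, a5=0.532, a0=4.907; τ=−ln(0.8237)/4.907=0.040 → t=0.500; u2·a0=0.1945·4.907=0.954 ≤ a1=1.320 → R1 fires; C=5 X=4 M=2 A=2
Draw 5: a1=0.880, a2=2.460, a3=0.530, a4=0.365, a5=0.532, a0=4.767; τ=−ln(0.0883)/4.767=0.509 → t=1.009; u2·a0=0.3610·4.767=1.721; a1=0.880 < 1.721 ≤ a1+a2=3.340 → R2 fires; C=6 X=3 M=2 A=2
Draw 6: a1=0.880, a2=2.214, a3=0.530, a4=0.438, a5=0.399, a0=4.461; τ=−ln(0.9343)/4.461=0.015 → t=1.024; u2·a0=0.9446·4.461=4.214; a1+…+a4=4.062 < 4.214 ≤ a1+…+a5=4.461 → R5 fires; C=6 X=4 M=2 A=2
Draw 7: a1=0.880, a2=2.952, a3=0.530, a4=0.438, a5=0.532, a0=5.332; τ=−ln(0.3238)/5.332=0.211 → t=1.236; u2·a0=0.0188·5.332=0.100 ≤ a1=0.880 → R1 fires; C=7 X=4 M=2 A=1
Draw 8: a1=0.440, a2=3.444, a3=0.265, a4=0.511, a5=0.532, a0=5.192; τ=−ln(0.2486)/5.192=0.268 → t=1.504; u2·a0=0.2589·5.192=1.344; a1=0.440 < 1.344 ≤ a1+a2=3.884 → R2 fires; C=8 X=3 M=2 A=1
Draw 9: a1=0.440, a2=2.952, a3=0.265, a4=0.584, a5=0.399, a0=4.640; τ=−ln(0.5800)/4.640=0.117 → t=1.621; u2·a0=0.9351·4.640=4.339; a1+…+a4=4.241 < 4.339 ≤ a1+…+a5=4.640 → R5 fires; C=8 X=4 M=2 A=1
Draw 10: a1=0.440, a2=3.936, a3=0.265, a4=0.584, a5=0.532, a0=5.757; τ=−ln(0.7100)/5.757=0.059 → t=1.680; u2·a0=0.3051·5.757=1.756; a1=0.440 < 1.756 ≤ a1+a2=4.376 → R2 fires; C=9 X=3 M=2 A=1
Draw 11: a1=0.440, a2=3.321, a3=0.265, a4=0.657, a5=0.399, a0=5.082; τ=−ln(0.4606)/5.082=0.153 → t=1.833 > T=1.78: stop.
C first becomes ≥ 4 when it reaches 4 at the event at t=0.460.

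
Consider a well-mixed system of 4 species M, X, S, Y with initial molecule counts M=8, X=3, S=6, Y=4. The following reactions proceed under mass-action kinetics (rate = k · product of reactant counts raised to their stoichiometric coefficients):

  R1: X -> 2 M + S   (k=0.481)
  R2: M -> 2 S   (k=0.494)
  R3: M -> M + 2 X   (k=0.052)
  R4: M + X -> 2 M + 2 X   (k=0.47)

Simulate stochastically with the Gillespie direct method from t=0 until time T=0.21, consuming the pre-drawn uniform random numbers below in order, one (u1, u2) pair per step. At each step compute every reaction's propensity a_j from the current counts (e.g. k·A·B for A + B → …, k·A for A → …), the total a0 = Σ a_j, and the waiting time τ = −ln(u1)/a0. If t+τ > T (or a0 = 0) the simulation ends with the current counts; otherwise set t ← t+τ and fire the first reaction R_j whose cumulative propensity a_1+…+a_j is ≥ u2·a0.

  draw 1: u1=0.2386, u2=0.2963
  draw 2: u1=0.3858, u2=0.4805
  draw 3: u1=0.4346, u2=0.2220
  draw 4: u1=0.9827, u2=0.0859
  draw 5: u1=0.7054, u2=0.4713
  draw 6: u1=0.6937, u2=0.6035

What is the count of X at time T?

t=0.000: M=8 X=3 S=6 Y=4
Draw 1: a1=1.443, a2=3.952, a3=0.416, a4=11.280, a0=17.091; τ=−ln(0.2386)/17.091=0.084 → t=0.084; u2·a0=0.2963·17.091=5.064; a1=1.443 < 5.064 ≤ a1+a2=5.395 → R2 fires; M=7 X=3 S=8 Y=4
Draw 2: a1=1.443, a2=3.458, a3=0.364, a4=9.870, a0=15.135; τ=−ln(0.3858)/15.135=0.063 → t=0.147; u2·a0=0.4805·15.135=7.272; a1+…+a3=5.265 < 7.272 ≤ a1+…+a4=15.135 → R4 fires; M=8 X=4 S=8 Y=4
Draw 3: a1=1.924, a2=3.952, a3=0.416, a4=15.040, a0=21.332; τ=−ln(0.4346)/21.332=0.039 → t=0.186; u2·a0=0.2220·21.332=4.736; a1=1.924 < 4.736 ≤ a1+a2=5.876 → R2 fires; M=7 X=4 S=10 Y=4
Draw 4: a1=1.924, a2=3.458, a3=0.364, a4=13.160, a0=18.906; τ=−ln(0.9827)/18.906=0.001 → t=0.187; u2·a0=0.0859·18.906=1.624 ≤ a1=1.924 → R1 fires; M=9 X=3 S=11 Y=4
Draw 5: a1=1.443, a2=4.446, a3=0.468, a4=12.690, a0=19.047; τ=−ln(0.7054)/19.047=0.018 → t=0.205; u2·a0=0.4713·19.047=8.977; a1+…+a3=6.357 < 8.977 ≤ a1+…+a4=19.047 → R4 fires; M=10 X=4 S=11 Y=4
Draw 6: a1=1.924, a2=4.940, a3=0.520, a4=18.800, a0=26.184; τ=−ln(0.6937)/26.184=0.014 → t=0.219 > T=0.21: stop.
Read off X at T=0.21: 4

X at T = 4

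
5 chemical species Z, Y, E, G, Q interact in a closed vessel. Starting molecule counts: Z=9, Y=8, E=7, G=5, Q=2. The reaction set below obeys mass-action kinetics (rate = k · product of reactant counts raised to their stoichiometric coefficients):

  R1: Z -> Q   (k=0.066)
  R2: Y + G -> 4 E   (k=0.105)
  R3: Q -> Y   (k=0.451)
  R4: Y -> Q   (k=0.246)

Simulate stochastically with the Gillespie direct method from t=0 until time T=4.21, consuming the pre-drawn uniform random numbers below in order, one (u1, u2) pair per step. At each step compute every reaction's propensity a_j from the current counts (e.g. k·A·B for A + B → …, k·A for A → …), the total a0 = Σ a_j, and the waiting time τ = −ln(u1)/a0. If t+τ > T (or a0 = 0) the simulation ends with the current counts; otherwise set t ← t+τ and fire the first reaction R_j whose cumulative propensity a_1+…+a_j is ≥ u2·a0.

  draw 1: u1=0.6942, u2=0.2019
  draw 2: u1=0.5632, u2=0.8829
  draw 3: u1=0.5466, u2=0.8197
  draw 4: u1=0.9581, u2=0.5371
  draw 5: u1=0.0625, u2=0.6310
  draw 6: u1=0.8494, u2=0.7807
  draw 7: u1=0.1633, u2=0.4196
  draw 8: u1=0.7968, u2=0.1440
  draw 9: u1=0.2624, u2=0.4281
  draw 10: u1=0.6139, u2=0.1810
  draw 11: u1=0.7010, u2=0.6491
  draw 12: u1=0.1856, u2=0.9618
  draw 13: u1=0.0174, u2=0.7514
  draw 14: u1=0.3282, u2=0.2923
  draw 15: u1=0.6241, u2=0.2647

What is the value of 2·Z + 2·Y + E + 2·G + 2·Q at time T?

Check how each reaction changes W = 2·Z + 2·Y + E + 2·G + 2·Q (weight of products minus weight of reactants):
R1: Z -> Q: (2·1) − (2·1) = 2 − 2 = 0
R2: Y + G -> 4 E: (1·4) − (2·1 + 2·1) = 4 − 4 = 0
R3: Q -> Y: (2·1) − (2·1) = 2 − 2 = 0
R4: Y -> Q: (2·1) − (2·1) = 2 − 2 = 0
Every reaction leaves W unchanged, so W is conserved and no simulation is needed: W(T) = W(0) = 2·9 + 2·8 + 7 + 2·5 + 2·2 = 55

Value at T = 55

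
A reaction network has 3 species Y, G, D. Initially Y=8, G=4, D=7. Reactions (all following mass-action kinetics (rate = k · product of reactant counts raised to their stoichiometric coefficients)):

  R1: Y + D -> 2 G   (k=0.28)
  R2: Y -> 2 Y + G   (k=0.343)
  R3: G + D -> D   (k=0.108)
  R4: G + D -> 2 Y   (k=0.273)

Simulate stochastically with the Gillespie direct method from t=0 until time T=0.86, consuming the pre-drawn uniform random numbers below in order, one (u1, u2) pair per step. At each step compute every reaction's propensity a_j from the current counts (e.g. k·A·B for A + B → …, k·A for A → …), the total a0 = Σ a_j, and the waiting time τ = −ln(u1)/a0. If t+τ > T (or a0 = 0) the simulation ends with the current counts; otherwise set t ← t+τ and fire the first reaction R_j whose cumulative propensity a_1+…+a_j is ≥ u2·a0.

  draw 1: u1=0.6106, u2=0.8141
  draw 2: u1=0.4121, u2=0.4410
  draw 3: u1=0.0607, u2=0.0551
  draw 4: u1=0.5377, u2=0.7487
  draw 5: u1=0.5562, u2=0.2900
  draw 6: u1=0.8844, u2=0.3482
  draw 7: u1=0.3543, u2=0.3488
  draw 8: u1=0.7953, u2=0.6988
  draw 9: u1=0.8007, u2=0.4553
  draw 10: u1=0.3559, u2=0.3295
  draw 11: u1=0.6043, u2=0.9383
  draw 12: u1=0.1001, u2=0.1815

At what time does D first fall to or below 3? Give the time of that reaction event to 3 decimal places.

t=0.000: Y=8 G=4 D=7
Draw 1: a1=15.680, a2=2.744, a3=3.024, a4=7.644, a0=29.092; τ=−ln(0.6106)/29.092=0.017 → t=0.017; u2·a0=0.8141·29.092=23.684; a1+…+a3=21.448 < 23.684 ≤ a1+…+a4=29.092 → R4 fires; Y=10 G=3 D=6
Draw 2: a1=16.800, a2=3.430, a3=1.944, a4=4.914, a0=27.088; τ=−ln(0.4121)/27.088=0.033 → t=0.050; u2·a0=0.4410·27.088=11.946 ≤ a1=16.800 → R1 fires; Y=9 G=5 D=5
Draw 3: a1=12.600, a2=3.087, a3=2.700, a4=6.825, a0=25.212; τ=−ln(0.0607)/25.212=0.111 → t=0.161; u2·a0=0.0551·25.212=1.389 ≤ a1=12.600 → R1 fires; Y=8 G=7 D=4
Draw 4: a1=8.960, a2=2.744, a3=3.024, a4=7.644, a0=22.372; τ=−ln(0.5377)/22.372=0.028 → t=0.189; u2·a0=0.7487·22.372=16.750; a1+…+a3=14.728 < 16.750 ≤ a1+…+a4=22.372 → R4 fires; Y=10 G=6 D=3
Draw 5: a1=8.400, a2=3.430, a3=1.944, a4=4.914, a0=18.688; τ=−ln(0.5562)/18.688=0.031 → t=0.220; u2·a0=0.2900·18.688=5.420 ≤ a1=8.400 → R1 fires; Y=9 G=8 D=2
Draw 6: a1=5.040, a2=3.087, a3=1.728, a4=4.368, a0=14.223; τ=−ln(0.8844)/14.223=0.009 → t=0.229; u2·a0=0.3482·14.223=4.952 ≤ a1=5.040 → R1 fires; Y=8 G=10 D=1
Draw 7: a1=2.240, a2=2.744, a3=1.080, a4=2.730, a0=8.794; τ=−ln(0.3543)/8.794=0.118 → t=0.347; u2·a0=0.3488·8.794=3.067; a1=2.240 < 3.067 ≤ a1+a2=4.984 → R2 fires; Y=9 G=11 D=1
Draw 8: a1=2.520, a2=3.087, a3=1.188, a4=3.003, a0=9.798; τ=−ln(0.7953)/9.798=0.023 → t=0.370; u2·a0=0.6988·9.798=6.847; a1+…+a3=6.795 < 6.847 ≤ a1+…+a4=9.798 → R4 fires; Y=11 G=10 D=0
Draw 9: a1=0.000, a2=3.773, a3=0.000, a4=0.000, a0=3.773; τ=−ln(0.8007)/3.773=0.059 → t=0.429; u2·a0=0.4553·3.773=1.718; a1=0.000 < 1.718 ≤ a1+a2=3.773 → R2 fires; Y=12 G=11 D=0
Draw 10: a1=0.000, a2=4.116, a3=0.000, a4=0.000, a0=4.116; τ=−ln(0.3559)/4.116=0.251 → t=0.680; u2·a0=0.3295·4.116=1.356; a1=0.000 < 1.356 ≤ a1+a2=4.116 → R2 fires; Y=13 G=12 D=0
Draw 11: a1=0.000, a2=4.459, a3=0.000, a4=0.000, a0=4.459; τ=−ln(0.6043)/4.459=0.113 → t=0.793; u2·a0=0.9383·4.459=4.184; a1=0.000 < 4.184 ≤ a1+a2=4.459 → R2 fires; Y=14 G=13 D=0
Draw 12: a1=0.000, a2=4.802, a3=0.000, a4=0.000, a0=4.802; τ=−ln(0.1001)/4.802=0.479 → t=1.272 > T=0.86: stop.
D first becomes ≤ 3 when it reaches 3 at the event at t=0.189.

Threshold first reached at t = 0.189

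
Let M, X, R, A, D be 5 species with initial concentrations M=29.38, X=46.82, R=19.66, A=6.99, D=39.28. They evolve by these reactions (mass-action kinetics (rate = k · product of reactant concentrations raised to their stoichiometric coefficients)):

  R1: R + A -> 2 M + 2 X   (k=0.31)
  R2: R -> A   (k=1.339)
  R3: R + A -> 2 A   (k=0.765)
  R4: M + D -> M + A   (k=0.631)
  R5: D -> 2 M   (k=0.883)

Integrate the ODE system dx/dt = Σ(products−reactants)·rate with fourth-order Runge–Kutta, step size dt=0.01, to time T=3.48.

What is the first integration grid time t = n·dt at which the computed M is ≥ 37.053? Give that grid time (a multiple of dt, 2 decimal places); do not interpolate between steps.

Threshold first reached at t = 0.04

RK4 with dt=0.01: 348 steps to T=3.48. Trajectory (selected grid times):
t=0.00: M=29.38 X=46.82 R=19.66 A=6.99 D=39.28
t=0.03: M=35.92 X=51.81 R=10.39 A=29.09 D=20.69
t=0.04: M=37.98 X=53.54 R=7.27 A=34.77 D=16.24
t=0.39: M=43.12 X=57.61 R=0.00 A=53.66 D=0.00
t=0.77: M=43.12 X=57.61 R=0.00 A=53.66 D=0.00
t=1.16: M=43.12 X=57.61 R=0.00 A=53.66 D=0.00
t=1.55: M=43.12 X=57.61 R=0.00 A=53.66 D=0.00
t=1.93: M=43.12 X=57.61 R=0.00 A=53.66 D=0.00
t=2.32: M=43.12 X=57.61 R=0.00 A=53.66 D=0.00
t=2.71: M=43.12 X=57.61 R=0.00 A=53.66 D=0.00
t=3.09: M=43.12 X=57.61 R=0.00 A=53.66 D=0.00
t=3.48: M=43.12 X=57.61 R=0.00 A=53.66 D=0.00
M(0.03)=35.921 < 37.053 but M(0.04)=37.979 ≥ 37.053, so the first grid time is t=0.04.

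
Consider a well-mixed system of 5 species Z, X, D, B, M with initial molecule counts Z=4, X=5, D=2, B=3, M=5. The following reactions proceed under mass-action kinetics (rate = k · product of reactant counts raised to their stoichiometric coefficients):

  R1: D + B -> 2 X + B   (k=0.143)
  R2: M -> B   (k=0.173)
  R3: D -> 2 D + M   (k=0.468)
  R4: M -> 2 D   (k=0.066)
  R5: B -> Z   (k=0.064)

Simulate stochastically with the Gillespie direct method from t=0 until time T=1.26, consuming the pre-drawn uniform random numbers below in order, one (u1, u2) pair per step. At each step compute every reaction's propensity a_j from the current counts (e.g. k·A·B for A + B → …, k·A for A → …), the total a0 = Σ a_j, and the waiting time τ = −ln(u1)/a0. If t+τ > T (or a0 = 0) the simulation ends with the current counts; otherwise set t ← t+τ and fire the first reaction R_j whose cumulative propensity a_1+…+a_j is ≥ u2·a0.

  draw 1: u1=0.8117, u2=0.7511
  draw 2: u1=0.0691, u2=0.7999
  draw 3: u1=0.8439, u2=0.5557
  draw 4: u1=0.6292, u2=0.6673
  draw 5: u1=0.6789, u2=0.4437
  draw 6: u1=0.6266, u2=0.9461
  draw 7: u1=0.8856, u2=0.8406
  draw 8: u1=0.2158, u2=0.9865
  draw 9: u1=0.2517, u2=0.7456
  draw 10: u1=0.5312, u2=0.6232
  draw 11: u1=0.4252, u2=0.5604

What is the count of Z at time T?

t=0.000: Z=4 X=5 D=2 B=3 M=5
Draw 1: a1=0.858, a2=0.865, a3=0.936, a4=0.330, a5=0.192, a0=3.181; τ=−ln(0.8117)/3.181=0.066 → t=0.066; u2·a0=0.7511·3.181=2.389; a1+a2=1.723 < 2.389 ≤ a1+…+a3=2.659 → R3 fires; Z=4 X=5 D=3 B=3 M=6
Draw 2: a1=1.287, a2=1.038, a3=1.404, a4=0.396, a5=0.192, a0=4.317; τ=−ln(0.0691)/4.317=0.619 → t=0.685; u2·a0=0.7999·4.317=3.453; a1+a2=2.325 < 3.453 ≤ a1+…+a3=3.729 → R3 fires; Z=4 X=5 D=4 B=3 M=7
Draw 3: a1=1.716, a2=1.211, a3=1.872, a4=0.462, a5=0.192, a0=5.453; τ=−ln(0.8439)/5.453=0.031 → t=0.716; u2·a0=0.5557·5.453=3.030; a1+a2=2.927 < 3.030 ≤ a1+…+a3=4.799 → R3 fires; Z=4 X=5 D=5 B=3 M=8
Draw 4: a1=2.145, a2=1.384, a3=2.340, a4=0.528, a5=0.192, a0=6.589; τ=−ln(0.6292)/6.589=0.070 → t=0.786; u2·a0=0.6673·6.589=4.397; a1+a2=3.529 < 4.397 ≤ a1+…+a3=5.869 → R3 fires; Z=4 X=5 D=6 B=3 M=9
Draw 5: a1=2.574, a2=1.557, a3=2.808, a4=0.594, a5=0.192, a0=7.725; τ=−ln(0.6789)/7.725=0.050 → t=0.836; u2·a0=0.4437·7.725=3.428; a1=2.574 < 3.428 ≤ a1+a2=4.131 → R2 fires; Z=4 X=5 D=6 B=4 M=8
Draw 6: a1=3.432, a2=1.384, a3=2.808, a4=0.528, a5=0.256, a0=8.408; τ=−ln(0.6266)/8.408=0.056 → t=0.892; u2·a0=0.9461·8.408=7.955; a1+…+a3=7.624 < 7.955 ≤ a1+…+a4=8.152 → R4 fires; Z=4 X=5 D=8 B=4 M=7
Draw 7: a1=4.576, a2=1.211, a3=3.744, a4=0.462, a5=0.256, a0=10.249; τ=−ln(0.8856)/10.249=0.012 → t=0.904; u2·a0=0.8406·10.249=8.615; a1+a2=5.787 < 8.615 ≤ a1+…+a3=9.531 → R3 fires; Z=4 X=5 D=9 B=4 M=8
Draw 8: a1=5.148, a2=1.384, a3=4.212, a4=0.528, a5=0.256, a0=11.528; τ=−ln(0.2158)/11.528=0.133 → t=1.037; u2·a0=0.9865·11.528=11.372; a1+…+a4=11.272 < 11.372 ≤ a1+…+a5=11.528 → R5 fires; Z=5 X=5 D=9 B=3 M=8
Draw 9: a1=3.861, a2=1.384, a3=4.212, a4=0.528, a5=0.192, a0=10.177; τ=−ln(0.2517)/10.177=0.136 → t=1.172; u2·a0=0.7456·10.177=7.588; a1+a2=5.245 < 7.588 ≤ a1+…+a3=9.457 → R3 fires; Z=5 X=5 D=10 B=3 M=9
Draw 10: a1=4.290, a2=1.557, a3=4.680, a4=0.594, a5=0.192, a0=11.313; τ=−ln(0.5312)/11.313=0.056 → t=1.228; u2·a0=0.6232·11.313=7.050; a1+a2=5.847 < 7.050 ≤ a1+…+a3=10.527 → R3 fires; Z=5 X=5 D=11 B=3 M=10
Draw 11: a1=4.719, a2=1.730, a3=5.148, a4=0.660, a5=0.192, a0=12.449; τ=−ln(0.4252)/12.449=0.069 → t=1.297 > T=1.26: stop.
Read off Z at T=1.26: 5

Z at T = 5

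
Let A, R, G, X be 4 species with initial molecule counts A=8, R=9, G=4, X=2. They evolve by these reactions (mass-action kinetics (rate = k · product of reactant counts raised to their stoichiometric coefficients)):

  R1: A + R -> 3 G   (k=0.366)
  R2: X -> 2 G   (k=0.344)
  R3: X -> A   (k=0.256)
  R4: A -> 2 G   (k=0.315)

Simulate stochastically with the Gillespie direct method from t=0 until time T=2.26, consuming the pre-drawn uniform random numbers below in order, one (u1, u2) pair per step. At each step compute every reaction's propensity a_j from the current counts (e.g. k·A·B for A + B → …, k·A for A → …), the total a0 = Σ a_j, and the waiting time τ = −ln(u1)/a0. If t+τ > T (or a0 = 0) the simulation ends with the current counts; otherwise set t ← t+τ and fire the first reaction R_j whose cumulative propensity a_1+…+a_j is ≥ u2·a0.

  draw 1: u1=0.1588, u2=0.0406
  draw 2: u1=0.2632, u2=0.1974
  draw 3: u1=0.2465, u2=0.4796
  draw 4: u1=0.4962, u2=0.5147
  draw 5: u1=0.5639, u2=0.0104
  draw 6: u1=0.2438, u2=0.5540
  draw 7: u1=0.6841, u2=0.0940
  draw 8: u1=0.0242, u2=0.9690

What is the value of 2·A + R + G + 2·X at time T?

Value at T = 33

Check how each reaction changes W = 2·A + R + G + 2·X (weight of products minus weight of reactants):
R1: A + R -> 3 G: (1·3) − (2·1 + 1·1) = 3 − 3 = 0
R2: X -> 2 G: (1·2) − (2·1) = 2 − 2 = 0
R3: X -> A: (2·1) − (2·1) = 2 − 2 = 0
R4: A -> 2 G: (1·2) − (2·1) = 2 − 2 = 0
Every reaction leaves W unchanged, so W is conserved and no simulation is needed: W(T) = W(0) = 2·8 + 9 + 4 + 2·2 = 33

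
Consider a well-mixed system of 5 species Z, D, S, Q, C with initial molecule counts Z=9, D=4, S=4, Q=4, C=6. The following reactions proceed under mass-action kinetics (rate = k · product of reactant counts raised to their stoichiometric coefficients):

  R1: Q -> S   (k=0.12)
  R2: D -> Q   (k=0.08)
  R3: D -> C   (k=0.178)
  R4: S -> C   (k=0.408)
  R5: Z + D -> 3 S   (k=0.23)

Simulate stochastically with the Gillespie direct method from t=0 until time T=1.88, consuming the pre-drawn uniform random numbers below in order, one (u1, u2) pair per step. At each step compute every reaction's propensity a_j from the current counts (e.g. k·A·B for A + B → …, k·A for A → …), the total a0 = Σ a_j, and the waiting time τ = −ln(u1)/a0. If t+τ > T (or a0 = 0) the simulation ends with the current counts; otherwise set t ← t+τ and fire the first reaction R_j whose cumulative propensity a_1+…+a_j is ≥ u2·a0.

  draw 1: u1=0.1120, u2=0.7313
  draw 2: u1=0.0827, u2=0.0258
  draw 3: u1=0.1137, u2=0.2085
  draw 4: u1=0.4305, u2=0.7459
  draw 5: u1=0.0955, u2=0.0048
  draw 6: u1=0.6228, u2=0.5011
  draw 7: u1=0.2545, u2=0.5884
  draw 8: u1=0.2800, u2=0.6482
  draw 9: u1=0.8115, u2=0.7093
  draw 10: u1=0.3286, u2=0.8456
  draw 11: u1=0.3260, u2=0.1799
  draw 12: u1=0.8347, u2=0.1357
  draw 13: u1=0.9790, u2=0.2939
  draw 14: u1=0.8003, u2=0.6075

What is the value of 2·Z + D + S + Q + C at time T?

Value at T = 36

Check how each reaction changes W = 2·Z + D + S + Q + C (weight of products minus weight of reactants):
R1: Q -> S: (1·1) − (1·1) = 1 − 1 = 0
R2: D -> Q: (1·1) − (1·1) = 1 − 1 = 0
R3: D -> C: (1·1) − (1·1) = 1 − 1 = 0
R4: S -> C: (1·1) − (1·1) = 1 − 1 = 0
R5: Z + D -> 3 S: (1·3) − (2·1 + 1·1) = 3 − 3 = 0
Every reaction leaves W unchanged, so W is conserved and no simulation is needed: W(T) = W(0) = 2·9 + 4 + 4 + 4 + 6 = 36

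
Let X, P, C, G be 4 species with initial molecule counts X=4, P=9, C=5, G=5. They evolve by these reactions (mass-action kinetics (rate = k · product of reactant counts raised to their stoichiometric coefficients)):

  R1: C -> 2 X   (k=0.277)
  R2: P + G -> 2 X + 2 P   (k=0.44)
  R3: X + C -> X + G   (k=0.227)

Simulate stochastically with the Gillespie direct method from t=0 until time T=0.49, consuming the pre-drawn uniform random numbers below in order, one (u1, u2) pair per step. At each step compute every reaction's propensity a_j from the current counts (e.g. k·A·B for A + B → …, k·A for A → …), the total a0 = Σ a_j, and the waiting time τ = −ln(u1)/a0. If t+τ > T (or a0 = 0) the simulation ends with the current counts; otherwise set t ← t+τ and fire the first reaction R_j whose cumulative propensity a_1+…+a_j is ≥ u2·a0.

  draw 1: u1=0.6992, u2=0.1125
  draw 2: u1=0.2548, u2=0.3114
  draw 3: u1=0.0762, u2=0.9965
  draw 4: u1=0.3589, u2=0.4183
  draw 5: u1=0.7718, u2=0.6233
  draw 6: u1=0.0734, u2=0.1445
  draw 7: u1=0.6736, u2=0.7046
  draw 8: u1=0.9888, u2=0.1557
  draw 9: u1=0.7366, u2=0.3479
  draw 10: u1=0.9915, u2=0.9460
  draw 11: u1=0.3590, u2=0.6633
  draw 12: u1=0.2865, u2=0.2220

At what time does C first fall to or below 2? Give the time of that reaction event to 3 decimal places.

Threshold first reached at t = 0.366

t=0.000: X=4 P=9 C=5 G=5
Draw 1: a1=1.385, a2=19.800, a3=4.540, a0=25.725; τ=−ln(0.6992)/25.725=0.014 → t=0.014; u2·a0=0.1125·25.725=2.894; a1=1.385 < 2.894 ≤ a1+a2=21.185 → R2 fires; X=6 P=10 C=5 G=4
Draw 2: a1=1.385, a2=17.600, a3=6.810, a0=25.795; τ=−ln(0.2548)/25.795=0.053 → t=0.067; u2·a0=0.3114·25.795=8.033; a1=1.385 < 8.033 ≤ a1+a2=18.985 → R2 fires; X=8 P=11 C=5 G=3
Draw 3: a1=1.385, a2=14.520, a3=9.080, a0=24.985; τ=−ln(0.0762)/24.985=0.103 → t=0.170; u2·a0=0.9965·24.985=24.898; a1+a2=15.905 < 24.898 ≤ a1+…+a3=24.985 → R3 fires; X=8 P=11 C=4 G=4
Draw 4: a1=1.108, a2=19.360, a3=7.264, a0=27.732; τ=−ln(0.3589)/27.732=0.037 → t=0.207; u2·a0=0.4183·27.732=11.600; a1=1.108 < 11.600 ≤ a1+a2=20.468 → R2 fires; X=10 P=12 C=4 G=3
Draw 5: a1=1.108, a2=15.840, a3=9.080, a0=26.028; τ=−ln(0.7718)/26.028=0.010 → t=0.217; u2·a0=0.6233·26.028=16.223; a1=1.108 < 16.223 ≤ a1+a2=16.948 → R2 fires; X=12 P=13 C=4 G=2
Draw 6: a1=1.108, a2=11.440, a3=10.896, a0=23.444; τ=−ln(0.0734)/23.444=0.111 → t=0.328; u2·a0=0.1445·23.444=3.388; a1=1.108 < 3.388 ≤ a1+a2=12.548 → R2 fires; X=14 P=14 C=4 G=1
Draw 7: a1=1.108, a2=6.160, a3=12.712, a0=19.980; τ=−ln(0.6736)/19.980=0.020 → t=0.348; u2·a0=0.7046·19.980=14.078; a1+a2=7.268 < 14.078 ≤ a1+…+a3=19.980 → R3 fires; X=14 P=14 C=3 G=2
Draw 8: a1=0.831, a2=12.320, a3=9.534, a0=22.685; τ=−ln(0.9888)/22.685=0.000 → t=0.349; u2·a0=0.1557·22.685=3.532; a1=0.831 < 3.532 ≤ a1+a2=13.151 → R2 fires; X=16 P=15 C=3 G=1
Draw 9: a1=0.831, a2=6.600, a3=10.896, a0=18.327; τ=−ln(0.7366)/18.327=0.017 → t=0.365; u2·a0=0.3479·18.327=6.376; a1=0.831 < 6.376 ≤ a1+a2=7.431 → R2 fires; X=18 P=16 C=3 G=0
Draw 10: a1=0.831, a2=0.000, a3=12.258, a0=13.089; τ=−ln(0.9915)/13.089=0.001 → t=0.366; u2·a0=0.9460·13.089=12.382; a1+a2=0.831 < 12.382 ≤ a1+…+a3=13.089 → R3 fires; X=18 P=16 C=2 G=1
Draw 11: a1=0.554, a2=7.040, a3=8.172, a0=15.766; τ=−ln(0.3590)/15.766=0.065 → t=0.431; u2·a0=0.6633·15.766=10.458; a1+a2=7.594 < 10.458 ≤ a1+…+a3=15.766 → R3 fires; X=18 P=16 C=1 G=2
Draw 12: a1=0.277, a2=14.080, a3=4.086, a0=18.443; τ=−ln(0.2865)/18.443=0.068 → t=0.499 > T=0.49: stop.
C first becomes ≤ 2 when it reaches 2 at the event at t=0.366.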